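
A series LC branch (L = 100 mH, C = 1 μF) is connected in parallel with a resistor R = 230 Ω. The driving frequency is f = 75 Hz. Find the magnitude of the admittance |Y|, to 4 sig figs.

4.374 mS

ω = 2πf = 471.2 rad/s
X_L = ωL = 47.12 Ω
X_C = 1/(ωC) = 2122 Ω
Branch 1: Z₁ = R = 230.0 Ω
Branch 2 (series LC): Z₂ = j(X_L − X_C) = −j2075 Ω
Parallel: Z = Z₁Z₂/(Z₁+Z₂), |Z| = 228.6 Ω, ∠Z = -6.325°
|Y| = 1/|Z| = 4.374 mS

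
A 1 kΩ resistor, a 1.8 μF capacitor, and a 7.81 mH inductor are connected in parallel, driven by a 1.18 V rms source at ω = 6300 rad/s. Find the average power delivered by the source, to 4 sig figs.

1.392 mW

X_L = ωL = 49.20 Ω
X_C = 1/(ωC) = 88.18 Ω
Parallel: admittances add. Y = 1/R + 1/(jωL) + jωC
Y = (0.001000 − j0.008984) S
|Y| = 0.009039 S → |Z| = 1/|Y| = 110.6 Ω, ∠Z = −∠Y = 83.65°
I = V/|Z| = 10.67 mA
P = VI cos φ = 1.18 × 0.01067 × cos(83.65°) = 1.392 mW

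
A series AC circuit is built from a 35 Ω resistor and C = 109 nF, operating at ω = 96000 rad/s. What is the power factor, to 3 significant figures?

0.344

X_C = 1/(ωC) = 95.6 Ω
Z = 35.0 − j95.6 Ω
|Z| = √(35.0² + 95.6²) = 102 Ω
∠Z = arctan(-95.6/35.0) = -69.9°
cos φ = cos(-69.9°) = 0.344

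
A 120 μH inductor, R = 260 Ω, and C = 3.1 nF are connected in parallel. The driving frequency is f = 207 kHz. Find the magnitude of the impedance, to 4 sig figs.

ω = 2πf = 1.301e+06 rad/s
X_L = ωL = 156.1 Ω
X_C = 1/(ωC) = 248.0 Ω
Parallel: admittances add. Y = 1/R + 1/(jωL) + jωC
Y = (0.003846 − j0.002375) S
|Y| = 0.004520 S → |Z| = 1/|Y| = 221.2 Ω, ∠Z = −∠Y = 31.70°

221.2 Ω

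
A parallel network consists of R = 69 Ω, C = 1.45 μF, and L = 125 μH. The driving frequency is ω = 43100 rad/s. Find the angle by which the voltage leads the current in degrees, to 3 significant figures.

X_L = ωL = 5.39 Ω
X_C = 1/(ωC) = 16.0 Ω
Parallel: admittances add. Y = 1/R + 1/(jωL) + jωC
Y = (0.0145 − j0.123) S
|Y| = 0.124 S → |Z| = 1/|Y| = 8.07 Ω, ∠Z = −∠Y = 83.3°

83.3°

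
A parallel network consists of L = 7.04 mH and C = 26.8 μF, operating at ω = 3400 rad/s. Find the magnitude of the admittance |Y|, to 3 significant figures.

49.3 mS

X_L = ωL = 23.9 Ω
X_C = 1/(ωC) = 11.0 Ω
Parallel: admittances add. Y = 1/(jωL) + jωC
Y = (0 + j0.0493) S
|Y| = 0.0493 S → |Z| = 1/|Y| = 20.3 Ω, ∠Z = −∠Y = -90.0°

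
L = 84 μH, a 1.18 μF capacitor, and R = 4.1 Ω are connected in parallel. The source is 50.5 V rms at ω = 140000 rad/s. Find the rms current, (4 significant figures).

X_L = ωL = 11.76 Ω
X_C = 1/(ωC) = 6.053 Ω
Parallel: admittances add. Y = 1/R + 1/(jωL) + jωC
Y = (0.2439 + j0.08017) S
|Y| = 0.2567 S → |Z| = 1/|Y| = 3.895 Ω, ∠Z = −∠Y = -18.19°
I = V/|Z| = 50.5/3.895 = 12.97 A

12.97 A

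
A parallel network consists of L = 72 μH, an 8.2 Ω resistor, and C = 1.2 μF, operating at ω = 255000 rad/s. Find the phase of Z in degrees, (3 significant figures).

-64.1°

X_L = ωL = 18.4 Ω
X_C = 1/(ωC) = 3.27 Ω
Parallel: admittances add. Y = 1/R + 1/(jωL) + jωC
Y = (0.122 + j0.252) S
|Y| = 0.280 S → |Z| = 1/|Y| = 3.58 Ω, ∠Z = −∠Y = -64.1°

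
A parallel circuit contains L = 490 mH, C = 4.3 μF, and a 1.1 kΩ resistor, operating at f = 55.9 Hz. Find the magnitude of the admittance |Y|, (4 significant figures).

ω = 2πf = 351.2 rad/s
X_L = ωL = 172.1 Ω
X_C = 1/(ωC) = 662.1 Ω
Parallel: admittances add. Y = 1/R + 1/(jωL) + jωC
Y = (0.0009091 − j0.004300) S
|Y| = 0.004395 S → |Z| = 1/|Y| = 227.5 Ω, ∠Z = −∠Y = 78.06°

4.395 mS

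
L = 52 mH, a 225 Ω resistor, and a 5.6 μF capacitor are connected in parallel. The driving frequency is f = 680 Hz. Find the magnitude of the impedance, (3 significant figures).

ω = 2πf = 4273 rad/s
X_L = ωL = 222 Ω
X_C = 1/(ωC) = 41.8 Ω
Parallel: admittances add. Y = 1/R + 1/(jωL) + jωC
Y = (0.00444 + j0.0194) S
|Y| = 0.0199 S → |Z| = 1/|Y| = 50.2 Ω, ∠Z = −∠Y = -77.1°

50.2 Ω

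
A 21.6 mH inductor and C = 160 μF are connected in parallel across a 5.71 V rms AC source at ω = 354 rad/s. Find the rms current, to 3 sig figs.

X_L = ωL = 7.65 Ω
X_C = 1/(ωC) = 17.7 Ω
Parallel: admittances add. Y = 1/(jωL) + jωC
Y = (0 − j0.0741) S
|Y| = 0.0741 S → |Z| = 1/|Y| = 13.5 Ω, ∠Z = −∠Y = 90.0°
I = V/|Z| = 5.71/13.5 = 423 mA

423 mA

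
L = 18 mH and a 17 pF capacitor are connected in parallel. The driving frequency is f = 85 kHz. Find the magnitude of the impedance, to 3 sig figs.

10500 Ω

ω = 2πf = 534100 rad/s
X_L = ωL = 9610 Ω
X_C = 1/(ωC) = 110000 Ω
Parallel: admittances add. Y = 1/(jωL) + jωC
Y = (0 − j9.49e-05) S
|Y| = 9.49e-05 S → |Z| = 1/|Y| = 10500 Ω, ∠Z = −∠Y = 90.0°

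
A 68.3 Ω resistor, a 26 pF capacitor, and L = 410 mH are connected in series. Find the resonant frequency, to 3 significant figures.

ω₀ = 1/√(LC) = 1/√(0.41 × 2.6e-11) = 306300 rad/s
f₀ = ω₀/(2π) = 48.7 kHz

48.7 kHz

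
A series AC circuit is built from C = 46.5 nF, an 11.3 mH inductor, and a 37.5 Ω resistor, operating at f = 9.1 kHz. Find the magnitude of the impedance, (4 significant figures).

ω = 2πf = 57180 rad/s
X_L = ωL = 646.1 Ω
X_C = 1/(ωC) = 376.1 Ω
Net reactance X = X_L − X_C = 270.0 Ω
Z = 37.50 + j270.0 Ω
|Z| = √(37.50² + 270.0²) = 272.6 Ω

272.6 Ω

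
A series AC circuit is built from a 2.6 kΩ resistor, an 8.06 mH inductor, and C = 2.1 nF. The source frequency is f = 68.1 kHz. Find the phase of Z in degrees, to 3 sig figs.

41.9°

ω = 2πf = 427900 rad/s
X_L = ωL = 3450 Ω
X_C = 1/(ωC) = 1110 Ω
Net reactance X = X_L − X_C = 2340 Ω
Z = 2600 + j2340 Ω
|Z| = √(2600² + 2340²) = 3500 Ω
∠Z = arctan(2340/2600) = 41.9°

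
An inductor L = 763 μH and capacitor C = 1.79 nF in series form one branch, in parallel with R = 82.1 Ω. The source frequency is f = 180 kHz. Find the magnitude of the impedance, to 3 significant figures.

ω = 2πf = 1.131e+06 rad/s
X_L = ωL = 863 Ω
X_C = 1/(ωC) = 494 Ω
Branch 1: Z₁ = R = 82.1 Ω
Branch 2 (series LC): Z₂ = j(X_L − X_C) = j369 Ω
Parallel: Z = Z₁Z₂/(Z₁+Z₂), |Z| = 80.1 Ω, ∠Z = 12.5°

80.1 Ω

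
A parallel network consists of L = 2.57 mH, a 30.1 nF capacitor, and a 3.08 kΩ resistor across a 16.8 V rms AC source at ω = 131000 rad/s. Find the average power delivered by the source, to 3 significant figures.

X_L = ωL = 337 Ω
X_C = 1/(ωC) = 254 Ω
Parallel: admittances add. Y = 1/R + 1/(jωL) + jωC
Y = (0.000325 + j0.000973) S
|Y| = 0.00103 S → |Z| = 1/|Y| = 975 Ω, ∠Z = −∠Y = -71.5°
I = V/|Z| = 17.2 mA
P = VI cos φ = 16.8 × 0.0172 × cos(-71.5°) = 91.6 mW

91.6 mW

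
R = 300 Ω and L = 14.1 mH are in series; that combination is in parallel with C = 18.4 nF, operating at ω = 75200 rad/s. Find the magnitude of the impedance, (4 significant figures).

X_L = ωL = 1060 Ω
X_C = 1/(ωC) = 722.7 Ω
Branch 1 (R+jX_L): Z₁ = 300.0 + j1060 Ω, |Z₁| = 1102 Ω
Branch 2 (−jX_C): Z₂ = −j722.7 Ω
Parallel: Z = Z₁Z₂/(Z₁+Z₂), |Z| = 1763 Ω, ∠Z = -64.17°

1763 Ω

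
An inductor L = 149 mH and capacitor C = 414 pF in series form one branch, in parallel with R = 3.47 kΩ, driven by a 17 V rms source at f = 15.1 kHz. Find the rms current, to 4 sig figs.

ω = 2πf = 94880 rad/s
X_L = ωL = 14140 Ω
X_C = 1/(ωC) = 25460 Ω
Branch 1: Z₁ = R = 3470 Ω
Branch 2 (series LC): Z₂ = j(X_L − X_C) = −j11320 Ω
Parallel: Z = Z₁Z₂/(Z₁+Z₂), |Z| = 3318 Ω, ∠Z = -17.04°
I = V/|Z| = 17/3318 = 5.124 mA

5.124 mA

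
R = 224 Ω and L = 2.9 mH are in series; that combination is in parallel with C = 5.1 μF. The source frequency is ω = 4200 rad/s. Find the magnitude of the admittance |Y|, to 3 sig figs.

21.6 mS

X_L = ωL = 12.2 Ω
X_C = 1/(ωC) = 46.7 Ω
Branch 1 (R+jX_L): Z₁ = 224 + j12.2 Ω, |Z₁| = 224 Ω
Branch 2 (−jX_C): Z₂ = −j46.7 Ω
Parallel: Z = Z₁Z₂/(Z₁+Z₂), |Z| = 46.2 Ω, ∠Z = -78.1°
|Y| = 1/|Z| = 21.6 mS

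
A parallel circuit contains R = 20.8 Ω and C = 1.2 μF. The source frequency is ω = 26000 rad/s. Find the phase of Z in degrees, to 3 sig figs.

-33.0°

X_C = 1/(ωC) = 32.1 Ω
Parallel: admittances add. Y = 1/R + jωC
Y = (0.0481 + j0.0312) S
|Y| = 0.0573 S → |Z| = 1/|Y| = 17.4 Ω, ∠Z = −∠Y = -33.0°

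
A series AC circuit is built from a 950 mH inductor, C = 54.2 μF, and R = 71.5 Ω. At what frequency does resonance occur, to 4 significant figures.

22.18 Hz

ω₀ = 1/√(LC) = 1/√(0.95 × 5.42e-05) = 139.4 rad/s
f₀ = ω₀/(2π) = 22.18 Hz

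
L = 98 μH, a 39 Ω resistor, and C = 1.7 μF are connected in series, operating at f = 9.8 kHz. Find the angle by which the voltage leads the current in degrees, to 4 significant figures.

ω = 2πf = 61580 rad/s
X_L = ωL = 6.034 Ω
X_C = 1/(ωC) = 9.553 Ω
Net reactance X = X_L − X_C = -3.519 Ω
Z = 39.00 − j3.519 Ω
|Z| = √(39.00² + 3.519²) = 39.16 Ω
∠Z = arctan(-3.519/39.00) = -5.156°

-5.156°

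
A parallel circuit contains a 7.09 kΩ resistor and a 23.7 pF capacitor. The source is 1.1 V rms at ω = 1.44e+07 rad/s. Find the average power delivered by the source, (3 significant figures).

X_C = 1/(ωC) = 2930 Ω
Parallel: admittances add. Y = 1/R + jωC
Y = (0.000141 + j0.000341) S
|Y| = 0.000369 S → |Z| = 1/|Y| = 2710 Ω, ∠Z = −∠Y = -67.5°
I = V/|Z| = 406 μA
P = VI cos φ = 1.1 × 0.000406 × cos(-67.5°) = 171 μW

171 μW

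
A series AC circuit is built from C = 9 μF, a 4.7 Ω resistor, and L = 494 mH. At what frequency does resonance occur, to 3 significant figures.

ω₀ = 1/√(LC) = 1/√(0.494 × 9e-06) = 474.3 rad/s
f₀ = ω₀/(2π) = 75.5 Hz

75.5 Hz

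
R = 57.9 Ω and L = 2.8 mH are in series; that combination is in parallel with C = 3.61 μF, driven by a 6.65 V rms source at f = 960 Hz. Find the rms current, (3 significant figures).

ω = 2πf = 6032 rad/s
X_L = ωL = 16.9 Ω
X_C = 1/(ωC) = 45.9 Ω
Branch 1 (R+jX_L): Z₁ = 57.9 + j16.9 Ω, |Z₁| = 60.3 Ω
Branch 2 (−jX_C): Z₂ = −j45.9 Ω
Parallel: Z = Z₁Z₂/(Z₁+Z₂), |Z| = 42.8 Ω, ∠Z = -47.1°
I = V/|Z| = 6.65/42.8 = 156 mA

156 mA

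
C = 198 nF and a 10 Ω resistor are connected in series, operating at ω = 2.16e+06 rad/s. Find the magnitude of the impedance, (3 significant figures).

10.3 Ω

X_C = 1/(ωC) = 2.34 Ω
Z = 10.0 − j2.34 Ω
|Z| = √(10.0² + 2.34²) = 10.3 Ω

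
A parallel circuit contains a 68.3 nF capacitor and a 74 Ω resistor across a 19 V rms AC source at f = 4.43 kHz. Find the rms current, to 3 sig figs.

ω = 2πf = 27830 rad/s
X_C = 1/(ωC) = 526 Ω
Parallel: admittances add. Y = 1/R + jωC
Y = (0.0135 + j0.00190) S
|Y| = 0.0136 S → |Z| = 1/|Y| = 73.3 Ω, ∠Z = −∠Y = -8.01°
I = V/|Z| = 19/73.3 = 259 mA

259 mA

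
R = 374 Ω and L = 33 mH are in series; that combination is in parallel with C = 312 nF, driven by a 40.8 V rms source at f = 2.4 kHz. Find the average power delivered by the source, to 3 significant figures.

ω = 2πf = 15080 rad/s
X_L = ωL = 498 Ω
X_C = 1/(ωC) = 213 Ω
Branch 1 (R+jX_L): Z₁ = 374 + j498 Ω, |Z₁| = 623 Ω
Branch 2 (−jX_C): Z₂ = −j213 Ω
Parallel: Z = Z₁Z₂/(Z₁+Z₂), |Z| = 281 Ω, ∠Z = -74.2°
I = V/|Z| = 145 mA
P = VI cos φ = 40.8 × 0.145 × cos(-74.2°) = 1.61 W

1.61 W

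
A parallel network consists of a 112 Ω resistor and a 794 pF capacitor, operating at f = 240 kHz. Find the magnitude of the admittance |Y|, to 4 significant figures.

ω = 2πf = 1.508e+06 rad/s
X_C = 1/(ωC) = 835.2 Ω
Parallel: admittances add. Y = 1/R + jωC
Y = (0.008929 + j0.001197) S
|Y| = 0.009008 S → |Z| = 1/|Y| = 111.0 Ω, ∠Z = −∠Y = -7.638°

9.008 mS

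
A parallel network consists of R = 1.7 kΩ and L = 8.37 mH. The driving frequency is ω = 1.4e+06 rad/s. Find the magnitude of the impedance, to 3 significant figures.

X_L = ωL = 11700 Ω
Parallel: admittances add. Y = 1/R + 1/(jωL)
Y = (0.000588 − j8.53e-05) S
|Y| = 0.000594 S → |Z| = 1/|Y| = 1680 Ω, ∠Z = −∠Y = 8.25°

1680 Ω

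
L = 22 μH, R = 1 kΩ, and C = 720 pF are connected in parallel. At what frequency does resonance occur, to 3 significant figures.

1.26 MHz

ω₀ = 1/√(LC) = 1/√(2.2e-05 × 7.2e-10) = 7.946e+06 rad/s
f₀ = ω₀/(2π) = 1.26 MHz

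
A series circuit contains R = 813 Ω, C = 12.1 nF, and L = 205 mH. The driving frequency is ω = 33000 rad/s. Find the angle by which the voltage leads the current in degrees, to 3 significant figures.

79.2°

X_L = ωL = 6760 Ω
X_C = 1/(ωC) = 2500 Ω
Net reactance X = X_L − X_C = 4260 Ω
Z = 813 + j4260 Ω
|Z| = √(813² + 4260²) = 4340 Ω
∠Z = arctan(4260/813) = 79.2°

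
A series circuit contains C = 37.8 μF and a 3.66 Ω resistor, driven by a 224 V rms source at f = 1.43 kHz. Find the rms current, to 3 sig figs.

ω = 2πf = 8985 rad/s
X_C = 1/(ωC) = 2.94 Ω
Z = 3.66 − j2.94 Ω
|Z| = √(3.66² + 2.94²) = 4.70 Ω
I = V/|Z| = 224/4.70 = 47.7 A

47.7 A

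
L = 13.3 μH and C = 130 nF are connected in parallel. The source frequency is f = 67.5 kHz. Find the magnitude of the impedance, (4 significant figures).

8.187 Ω

ω = 2πf = 424100 rad/s
X_L = ωL = 5.641 Ω
X_C = 1/(ωC) = 18.14 Ω
Parallel: admittances add. Y = 1/(jωL) + jωC
Y = (0 − j0.1221) S
|Y| = 0.1221 S → |Z| = 1/|Y| = 8.187 Ω, ∠Z = −∠Y = 90.00°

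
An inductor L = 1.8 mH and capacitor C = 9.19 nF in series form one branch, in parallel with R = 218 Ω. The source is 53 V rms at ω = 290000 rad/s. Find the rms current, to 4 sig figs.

435.3 mA

X_L = ωL = 522.0 Ω
X_C = 1/(ωC) = 375.2 Ω
Branch 1: Z₁ = R = 218.0 Ω
Branch 2 (series LC): Z₂ = j(X_L − X_C) = j146.8 Ω
Parallel: Z = Z₁Z₂/(Z₁+Z₂), |Z| = 121.8 Ω, ∠Z = 56.05°
I = V/|Z| = 53/121.8 = 435.3 mA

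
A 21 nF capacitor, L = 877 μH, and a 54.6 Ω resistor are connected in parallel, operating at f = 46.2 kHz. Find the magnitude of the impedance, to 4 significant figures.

54.22 Ω

ω = 2πf = 290300 rad/s
X_L = ωL = 254.6 Ω
X_C = 1/(ωC) = 164.0 Ω
Parallel: admittances add. Y = 1/R + 1/(jωL) + jωC
Y = (0.01832 + j0.002168) S
|Y| = 0.01844 S → |Z| = 1/|Y| = 54.22 Ω, ∠Z = −∠Y = -6.750°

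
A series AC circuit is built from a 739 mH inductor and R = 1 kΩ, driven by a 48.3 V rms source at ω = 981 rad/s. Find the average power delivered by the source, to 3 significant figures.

X_L = ωL = 725 Ω
Z = 1000 + j725 Ω
|Z| = √(1000² + 725²) = 1240 Ω
∠Z = arctan(725/1000) = 35.9°
I = V/|Z| = 39.1 mA
P = VI cos φ = 48.3 × 0.0391 × cos(35.9°) = 1.53 W

1.53 W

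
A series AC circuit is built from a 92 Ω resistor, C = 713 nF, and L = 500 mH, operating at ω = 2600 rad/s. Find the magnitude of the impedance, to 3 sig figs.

X_L = ωL = 1300 Ω
X_C = 1/(ωC) = 539 Ω
Net reactance X = X_L − X_C = 761 Ω
Z = 92.0 + j761 Ω
|Z| = √(92.0² + 761²) = 766 Ω

766 Ω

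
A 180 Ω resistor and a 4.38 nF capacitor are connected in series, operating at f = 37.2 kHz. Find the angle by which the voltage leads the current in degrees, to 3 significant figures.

ω = 2πf = 233700 rad/s
X_C = 1/(ωC) = 977 Ω
Z = 180 − j977 Ω
|Z| = √(180² + 977²) = 993 Ω
∠Z = arctan(-977/180) = -79.6°

-79.6°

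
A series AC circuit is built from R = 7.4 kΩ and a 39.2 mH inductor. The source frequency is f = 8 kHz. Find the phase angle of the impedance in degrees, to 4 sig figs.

ω = 2πf = 50270 rad/s
X_L = ωL = 1970 Ω
Z = 7400 + j1970 Ω
|Z| = √(7400² + 1970²) = 7658 Ω
∠Z = arctan(1970/7400) = 14.91°

14.91°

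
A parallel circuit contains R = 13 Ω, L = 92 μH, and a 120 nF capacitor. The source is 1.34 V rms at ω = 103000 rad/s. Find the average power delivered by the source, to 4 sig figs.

138.1 mW

X_L = ωL = 9.476 Ω
X_C = 1/(ωC) = 80.91 Ω
Parallel: admittances add. Y = 1/R + 1/(jωL) + jωC
Y = (0.07692 − j0.09317) S
|Y| = 0.1208 S → |Z| = 1/|Y| = 8.277 Ω, ∠Z = −∠Y = 50.46°
I = V/|Z| = 161.9 mA
P = VI cos φ = 1.34 × 0.1619 × cos(50.46°) = 138.1 mW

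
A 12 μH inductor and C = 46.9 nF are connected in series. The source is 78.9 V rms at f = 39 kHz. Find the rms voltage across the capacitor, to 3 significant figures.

81.7 V

ω = 2πf = 245000 rad/s
X_L = ωL = 2.94 Ω
X_C = 1/(ωC) = 87.0 Ω
Net reactance X = X_L − X_C = -84.1 Ω
Z = − j84.1 Ω
|Z| = √(0² + 84.1²) = 84.1 Ω
I = V/|Z| = 938 mA
V_C = I·|Z_C| = 0.938 × 87.0 = 81.7 V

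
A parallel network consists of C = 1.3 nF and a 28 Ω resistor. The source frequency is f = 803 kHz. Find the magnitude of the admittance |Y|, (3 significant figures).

36.3 mS

ω = 2πf = 5.045e+06 rad/s
X_C = 1/(ωC) = 152 Ω
Parallel: admittances add. Y = 1/R + jωC
Y = (0.0357 + j0.00656) S
|Y| = 0.0363 S → |Z| = 1/|Y| = 27.5 Ω, ∠Z = −∠Y = -10.4°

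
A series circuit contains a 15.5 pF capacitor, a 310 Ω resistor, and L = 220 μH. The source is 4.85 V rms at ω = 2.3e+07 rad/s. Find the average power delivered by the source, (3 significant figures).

1.41 mW

X_L = ωL = 5060 Ω
X_C = 1/(ωC) = 2810 Ω
Net reactance X = X_L − X_C = 2250 Ω
Z = 310 + j2250 Ω
|Z| = √(310² + 2250²) = 2280 Ω
∠Z = arctan(2250/310) = 82.2°
I = V/|Z| = 2.13 mA
P = VI cos φ = 4.85 × 0.00213 × cos(82.2°) = 1.41 mW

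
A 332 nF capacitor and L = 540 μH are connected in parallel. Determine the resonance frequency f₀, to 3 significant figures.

11.9 kHz

ω₀ = 1/√(LC) = 1/√(0.00054 × 3.32e-07) = 74690 rad/s
f₀ = ω₀/(2π) = 11.9 kHz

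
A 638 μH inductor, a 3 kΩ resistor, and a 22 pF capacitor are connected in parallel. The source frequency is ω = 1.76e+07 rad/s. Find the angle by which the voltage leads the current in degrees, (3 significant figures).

X_L = ωL = 11200 Ω
X_C = 1/(ωC) = 2580 Ω
Parallel: admittances add. Y = 1/R + 1/(jωL) + jωC
Y = (0.000333 + j0.000298) S
|Y| = 0.000447 S → |Z| = 1/|Y| = 2240 Ω, ∠Z = −∠Y = -41.8°

-41.8°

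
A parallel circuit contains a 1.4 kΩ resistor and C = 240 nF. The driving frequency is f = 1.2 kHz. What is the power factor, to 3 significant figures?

0.367

ω = 2πf = 7540 rad/s
X_C = 1/(ωC) = 553 Ω
Parallel: admittances add. Y = 1/R + jωC
Y = (0.000714 + j0.00181) S
|Y| = 0.00195 S → |Z| = 1/|Y| = 514 Ω, ∠Z = −∠Y = -68.5°
cos φ = cos(-68.5°) = 0.367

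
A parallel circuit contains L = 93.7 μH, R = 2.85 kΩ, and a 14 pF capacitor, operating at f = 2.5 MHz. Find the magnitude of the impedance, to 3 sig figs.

1730 Ω

ω = 2πf = 1.571e+07 rad/s
X_L = ωL = 1470 Ω
X_C = 1/(ωC) = 4550 Ω
Parallel: admittances add. Y = 1/R + 1/(jωL) + jωC
Y = (0.000351 − j0.000460) S
|Y| = 0.000578 S → |Z| = 1/|Y| = 1730 Ω, ∠Z = −∠Y = 52.6°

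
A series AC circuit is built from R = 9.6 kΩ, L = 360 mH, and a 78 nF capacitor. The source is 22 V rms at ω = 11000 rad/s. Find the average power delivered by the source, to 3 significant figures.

46.5 mW

X_L = ωL = 3960 Ω
X_C = 1/(ωC) = 1170 Ω
Net reactance X = X_L − X_C = 2790 Ω
Z = 9600 + j2790 Ω
|Z| = √(9600² + 2790²) = 10000 Ω
∠Z = arctan(2790/9600) = 16.2°
I = V/|Z| = 2.20 mA
P = VI cos φ = 22 × 0.00220 × cos(16.2°) = 46.5 mW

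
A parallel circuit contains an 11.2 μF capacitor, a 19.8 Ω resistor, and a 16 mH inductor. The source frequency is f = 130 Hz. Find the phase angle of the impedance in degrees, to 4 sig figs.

ω = 2πf = 816.8 rad/s
X_L = ωL = 13.07 Ω
X_C = 1/(ωC) = 109.3 Ω
Parallel: admittances add. Y = 1/R + 1/(jωL) + jωC
Y = (0.05051 − j0.06737) S
|Y| = 0.08420 S → |Z| = 1/|Y| = 11.88 Ω, ∠Z = −∠Y = 53.14°

53.14°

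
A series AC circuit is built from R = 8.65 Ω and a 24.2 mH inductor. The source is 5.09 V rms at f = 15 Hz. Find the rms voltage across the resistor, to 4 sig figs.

ω = 2πf = 94.25 rad/s
X_L = ωL = 2.281 Ω
Z = 8.650 + j2.281 Ω
|Z| = √(8.650² + 2.281²) = 8.946 Ω
I = V/|Z| = 569.0 mA
V_R = I·|Z_R| = 0.5690 × 8.650 = 4.922 V

4.922 V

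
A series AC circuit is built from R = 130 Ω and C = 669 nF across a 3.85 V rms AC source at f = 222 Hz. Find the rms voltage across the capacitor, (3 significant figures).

3.82 V

ω = 2πf = 1395 rad/s
X_C = 1/(ωC) = 1070 Ω
Z = 130 − j1070 Ω
|Z| = √(130² + 1070²) = 1080 Ω
I = V/|Z| = 3.57 mA
V_C = I·|Z_C| = 0.00357 × 1070 = 3.82 V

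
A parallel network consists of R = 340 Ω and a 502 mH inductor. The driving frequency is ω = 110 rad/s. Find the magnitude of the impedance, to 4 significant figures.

X_L = ωL = 55.22 Ω
Parallel: admittances add. Y = 1/R + 1/(jωL)
Y = (0.002941 − j0.01811) S
|Y| = 0.01835 S → |Z| = 1/|Y| = 54.51 Ω, ∠Z = −∠Y = 80.78°

54.51 Ω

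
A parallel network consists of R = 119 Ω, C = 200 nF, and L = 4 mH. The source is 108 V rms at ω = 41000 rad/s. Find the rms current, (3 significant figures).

X_L = ωL = 164 Ω
X_C = 1/(ωC) = 122 Ω
Parallel: admittances add. Y = 1/R + 1/(jωL) + jωC
Y = (0.00840 + j0.00210) S
|Y| = 0.00866 S → |Z| = 1/|Y| = 115 Ω, ∠Z = −∠Y = -14.0°
I = V/|Z| = 108/115 = 936 mA

936 mA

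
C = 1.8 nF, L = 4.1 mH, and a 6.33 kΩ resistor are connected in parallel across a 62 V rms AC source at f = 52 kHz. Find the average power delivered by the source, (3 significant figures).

ω = 2πf = 326700 rad/s
X_L = ωL = 1340 Ω
X_C = 1/(ωC) = 1700 Ω
Parallel: admittances add. Y = 1/R + 1/(jωL) + jωC
Y = (0.000158 − j0.000158) S
|Y| = 0.000224 S → |Z| = 1/|Y| = 4470 Ω, ∠Z = −∠Y = 45.1°
I = V/|Z| = 13.9 mA
P = VI cos φ = 62 × 0.0139 × cos(45.1°) = 607 mW

607 mW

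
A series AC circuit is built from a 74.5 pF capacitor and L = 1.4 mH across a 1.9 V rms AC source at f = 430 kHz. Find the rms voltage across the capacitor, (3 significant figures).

7.96 V

ω = 2πf = 2.702e+06 rad/s
X_L = ωL = 3780 Ω
X_C = 1/(ωC) = 4970 Ω
Net reactance X = X_L − X_C = -1190 Ω
Z = − j1190 Ω
|Z| = √(0² + 1190²) = 1190 Ω
I = V/|Z| = 1.60 mA
V_C = I·|Z_C| = 0.00160 × 4970 = 7.96 V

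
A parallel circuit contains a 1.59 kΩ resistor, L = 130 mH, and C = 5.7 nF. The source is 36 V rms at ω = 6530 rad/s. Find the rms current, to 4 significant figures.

46.90 mA

X_L = ωL = 848.9 Ω
X_C = 1/(ωC) = 26870 Ω
Parallel: admittances add. Y = 1/R + 1/(jωL) + jωC
Y = (0.0006289 − j0.001141) S
|Y| = 0.001303 S → |Z| = 1/|Y| = 767.7 Ω, ∠Z = −∠Y = 61.13°
I = V/|Z| = 36/767.7 = 46.90 mA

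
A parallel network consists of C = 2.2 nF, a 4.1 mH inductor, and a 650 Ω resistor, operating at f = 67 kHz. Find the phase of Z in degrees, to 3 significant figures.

ω = 2πf = 421000 rad/s
X_L = ωL = 1730 Ω
X_C = 1/(ωC) = 1080 Ω
Parallel: admittances add. Y = 1/R + 1/(jωL) + jωC
Y = (0.00154 + j0.000347) S
|Y| = 0.00158 S → |Z| = 1/|Y| = 634 Ω, ∠Z = −∠Y = -12.7°

-12.7°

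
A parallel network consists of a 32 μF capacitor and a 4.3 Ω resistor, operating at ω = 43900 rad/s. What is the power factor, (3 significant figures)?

0.163

X_C = 1/(ωC) = 0.712 Ω
Parallel: admittances add. Y = 1/R + jωC
Y = (0.233 + j1.40) S
|Y| = 1.42 S → |Z| = 1/|Y| = 0.702 Ω, ∠Z = −∠Y = -80.6°
cos φ = cos(-80.6°) = 0.163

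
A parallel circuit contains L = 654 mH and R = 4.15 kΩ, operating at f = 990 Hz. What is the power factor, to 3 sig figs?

ω = 2πf = 6220 rad/s
X_L = ωL = 4070 Ω
Parallel: admittances add. Y = 1/R + 1/(jωL)
Y = (0.000241 − j0.000246) S
|Y| = 0.000344 S → |Z| = 1/|Y| = 2910 Ω, ∠Z = −∠Y = 45.6°
cos φ = cos(45.6°) = 0.700

0.700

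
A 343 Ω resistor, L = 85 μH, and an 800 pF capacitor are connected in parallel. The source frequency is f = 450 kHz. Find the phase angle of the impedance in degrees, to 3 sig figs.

33.1°

ω = 2πf = 2.827e+06 rad/s
X_L = ωL = 240 Ω
X_C = 1/(ωC) = 442 Ω
Parallel: admittances add. Y = 1/R + 1/(jωL) + jωC
Y = (0.00292 − j0.00190) S
|Y| = 0.00348 S → |Z| = 1/|Y| = 287 Ω, ∠Z = −∠Y = 33.1°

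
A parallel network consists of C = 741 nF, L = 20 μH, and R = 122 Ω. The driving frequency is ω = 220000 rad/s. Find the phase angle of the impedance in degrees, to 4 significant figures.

82.73°

X_L = ωL = 4.400 Ω
X_C = 1/(ωC) = 6.134 Ω
Parallel: admittances add. Y = 1/R + 1/(jωL) + jωC
Y = (0.008197 − j0.06425) S
|Y| = 0.06477 S → |Z| = 1/|Y| = 15.44 Ω, ∠Z = −∠Y = 82.73°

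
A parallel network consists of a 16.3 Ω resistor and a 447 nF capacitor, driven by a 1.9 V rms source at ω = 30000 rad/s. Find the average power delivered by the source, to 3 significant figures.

221 mW

X_C = 1/(ωC) = 74.6 Ω
Parallel: admittances add. Y = 1/R + jωC
Y = (0.0613 + j0.0134) S
|Y| = 0.0628 S → |Z| = 1/|Y| = 15.9 Ω, ∠Z = −∠Y = -12.3°
I = V/|Z| = 119 mA
P = VI cos φ = 1.9 × 0.119 × cos(-12.3°) = 221 mW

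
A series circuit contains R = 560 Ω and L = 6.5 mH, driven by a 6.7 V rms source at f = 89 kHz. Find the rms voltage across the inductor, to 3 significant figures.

ω = 2πf = 559200 rad/s
X_L = ωL = 3630 Ω
Z = 560 + j3630 Ω
|Z| = √(560² + 3630²) = 3680 Ω
I = V/|Z| = 1.82 mA
V_L = I·|Z_L| = 0.00182 × 3630 = 6.62 V

6.62 V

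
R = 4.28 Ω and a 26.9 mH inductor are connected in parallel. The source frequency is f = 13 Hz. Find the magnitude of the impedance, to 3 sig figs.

1.95 Ω

ω = 2πf = 81.68 rad/s
X_L = ωL = 2.20 Ω
Parallel: admittances add. Y = 1/R + 1/(jωL)
Y = (0.234 − j0.455) S
|Y| = 0.512 S → |Z| = 1/|Y| = 1.95 Ω, ∠Z = −∠Y = 62.8°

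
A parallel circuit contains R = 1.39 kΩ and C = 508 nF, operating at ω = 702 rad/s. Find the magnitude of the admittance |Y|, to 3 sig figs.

803 μS

X_C = 1/(ωC) = 2800 Ω
Parallel: admittances add. Y = 1/R + jωC
Y = (0.000719 + j0.000357) S
|Y| = 0.000803 S → |Z| = 1/|Y| = 1250 Ω, ∠Z = −∠Y = -26.4°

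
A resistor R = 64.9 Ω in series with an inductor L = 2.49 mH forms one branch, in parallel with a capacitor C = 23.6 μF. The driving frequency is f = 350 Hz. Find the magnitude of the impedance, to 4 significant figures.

18.91 Ω

ω = 2πf = 2199 rad/s
X_L = ωL = 5.476 Ω
X_C = 1/(ωC) = 19.27 Ω
Branch 1 (R+jX_L): Z₁ = 64.90 + j5.476 Ω, |Z₁| = 65.13 Ω
Branch 2 (−jX_C): Z₂ = −j19.27 Ω
Parallel: Z = Z₁Z₂/(Z₁+Z₂), |Z| = 18.91 Ω, ∠Z = -73.18°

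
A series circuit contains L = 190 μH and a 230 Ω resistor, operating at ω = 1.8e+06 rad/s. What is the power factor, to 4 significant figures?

0.5581

X_L = ωL = 342.0 Ω
Z = 230.0 + j342.0 Ω
|Z| = √(230.0² + 342.0²) = 412.1 Ω
∠Z = arctan(342.0/230.0) = 56.08°
cos φ = cos(56.08°) = 0.5581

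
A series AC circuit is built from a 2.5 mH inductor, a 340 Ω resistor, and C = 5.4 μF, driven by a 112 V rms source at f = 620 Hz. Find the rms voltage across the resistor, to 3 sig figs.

ω = 2πf = 3896 rad/s
X_L = ωL = 9.74 Ω
X_C = 1/(ωC) = 47.5 Ω
Net reactance X = X_L − X_C = -37.8 Ω
Z = 340 − j37.8 Ω
|Z| = √(340² + 37.8²) = 342 Ω
I = V/|Z| = 327 mA
V_R = I·|Z_R| = 0.327 × 340 = 111 V

111 V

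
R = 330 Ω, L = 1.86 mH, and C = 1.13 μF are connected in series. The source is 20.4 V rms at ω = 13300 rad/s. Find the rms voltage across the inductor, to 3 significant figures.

1.52 V

X_L = ωL = 24.7 Ω
X_C = 1/(ωC) = 66.5 Ω
Net reactance X = X_L − X_C = -41.8 Ω
Z = 330 − j41.8 Ω
|Z| = √(330² + 41.8²) = 333 Ω
I = V/|Z| = 61.3 mA
V_L = I·|Z_L| = 0.0613 × 24.7 = 1.52 V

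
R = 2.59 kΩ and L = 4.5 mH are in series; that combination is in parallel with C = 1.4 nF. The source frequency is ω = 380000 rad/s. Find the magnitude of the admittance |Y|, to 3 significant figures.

445 μS

X_L = ωL = 1710 Ω
X_C = 1/(ωC) = 1880 Ω
Branch 1 (R+jX_L): Z₁ = 2590 + j1710 Ω, |Z₁| = 3100 Ω
Branch 2 (−jX_C): Z₂ = −j1880 Ω
Parallel: Z = Z₁Z₂/(Z₁+Z₂), |Z| = 2250 Ω, ∠Z = -52.8°
|Y| = 1/|Z| = 445 μS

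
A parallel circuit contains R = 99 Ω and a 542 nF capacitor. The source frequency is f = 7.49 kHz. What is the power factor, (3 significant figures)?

0.368

ω = 2πf = 47060 rad/s
X_C = 1/(ωC) = 39.2 Ω
Parallel: admittances add. Y = 1/R + jωC
Y = (0.0101 + j0.0255) S
|Y| = 0.0274 S → |Z| = 1/|Y| = 36.5 Ω, ∠Z = −∠Y = -68.4°
cos φ = cos(-68.4°) = 0.368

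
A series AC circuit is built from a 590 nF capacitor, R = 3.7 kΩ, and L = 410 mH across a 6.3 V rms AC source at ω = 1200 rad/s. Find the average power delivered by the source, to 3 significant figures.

X_L = ωL = 492 Ω
X_C = 1/(ωC) = 1410 Ω
Net reactance X = X_L − X_C = -920 Ω
Z = 3700 − j920 Ω
|Z| = √(3700² + 920²) = 3810 Ω
∠Z = arctan(-920/3700) = -14.0°
I = V/|Z| = 1.65 mA
P = VI cos φ = 6.3 × 0.00165 × cos(-14.0°) = 10.1 mW

10.1 mW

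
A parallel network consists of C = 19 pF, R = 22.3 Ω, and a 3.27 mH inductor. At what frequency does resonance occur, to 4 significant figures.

ω₀ = 1/√(LC) = 1/√(0.00327 × 1.9e-11) = 4.012e+06 rad/s
f₀ = ω₀/(2π) = 638.5 kHz

638.5 kHz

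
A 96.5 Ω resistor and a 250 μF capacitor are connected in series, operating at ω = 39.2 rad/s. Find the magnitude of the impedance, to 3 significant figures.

X_C = 1/(ωC) = 102 Ω
Z = 96.5 − j102 Ω
|Z| = √(96.5² + 102²) = 140 Ω

140 Ω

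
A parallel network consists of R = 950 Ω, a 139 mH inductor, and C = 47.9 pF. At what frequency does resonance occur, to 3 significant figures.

61.7 kHz

ω₀ = 1/√(LC) = 1/√(0.139 × 4.79e-11) = 387500 rad/s
f₀ = ω₀/(2π) = 61.7 kHz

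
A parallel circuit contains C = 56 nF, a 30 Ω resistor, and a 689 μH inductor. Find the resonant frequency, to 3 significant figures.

ω₀ = 1/√(LC) = 1/√(0.000689 × 5.6e-08) = 161000 rad/s
f₀ = ω₀/(2π) = 25.6 kHz

25.6 kHz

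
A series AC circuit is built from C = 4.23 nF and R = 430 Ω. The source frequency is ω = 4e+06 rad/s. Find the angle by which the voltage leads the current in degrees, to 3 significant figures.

X_C = 1/(ωC) = 59.1 Ω
Z = 430 − j59.1 Ω
|Z| = √(430² + 59.1²) = 434 Ω
∠Z = arctan(-59.1/430) = -7.83°

-7.83°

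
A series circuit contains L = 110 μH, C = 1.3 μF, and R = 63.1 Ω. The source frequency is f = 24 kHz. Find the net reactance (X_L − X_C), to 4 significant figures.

11.49 Ω

ω = 2πf = 150800 rad/s
X_L = ωL = 16.59 Ω
X_C = 1/(ωC) = 5.101 Ω
X = 16.59 − 5.101 = 11.49 Ω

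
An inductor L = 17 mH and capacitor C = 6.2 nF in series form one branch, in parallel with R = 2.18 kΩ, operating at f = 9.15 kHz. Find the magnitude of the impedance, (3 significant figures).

ω = 2πf = 57490 rad/s
X_L = ωL = 977 Ω
X_C = 1/(ωC) = 2810 Ω
Branch 1: Z₁ = R = 2180 Ω
Branch 2 (series LC): Z₂ = j(X_L − X_C) = −j1830 Ω
Parallel: Z = Z₁Z₂/(Z₁+Z₂), |Z| = 1400 Ω, ∠Z = -50.0°

1400 Ω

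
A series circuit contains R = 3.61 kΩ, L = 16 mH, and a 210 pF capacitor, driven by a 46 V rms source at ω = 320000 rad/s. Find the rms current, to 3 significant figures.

4.42 mA

X_L = ωL = 5120 Ω
X_C = 1/(ωC) = 14900 Ω
Net reactance X = X_L − X_C = -9760 Ω
Z = 3610 − j9760 Ω
|Z| = √(3610² + 9760²) = 10400 Ω
I = V/|Z| = 46/10400 = 4.42 mA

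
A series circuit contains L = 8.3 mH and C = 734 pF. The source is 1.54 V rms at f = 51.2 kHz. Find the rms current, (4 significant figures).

984.1 μA

ω = 2πf = 321700 rad/s
X_L = ωL = 2670 Ω
X_C = 1/(ωC) = 4235 Ω
Net reactance X = X_L − X_C = -1565 Ω
Z = − j1565 Ω
|Z| = √(0² + 1565²) = 1565 Ω
I = V/|Z| = 1.54/1565 = 984.1 μA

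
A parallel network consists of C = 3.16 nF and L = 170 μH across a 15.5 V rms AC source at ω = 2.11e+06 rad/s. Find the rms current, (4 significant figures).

X_L = ωL = 358.7 Ω
X_C = 1/(ωC) = 150.0 Ω
Parallel: admittances add. Y = 1/(jωL) + jωC
Y = (0 + j0.003880) S
|Y| = 0.003880 S → |Z| = 1/|Y| = 257.7 Ω, ∠Z = −∠Y = -90.00°
I = V/|Z| = 15.5/257.7 = 60.14 mA

60.14 mA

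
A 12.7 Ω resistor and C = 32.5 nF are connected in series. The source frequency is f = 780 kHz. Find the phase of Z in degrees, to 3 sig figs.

ω = 2πf = 4.901e+06 rad/s
X_C = 1/(ωC) = 6.28 Ω
Z = 12.7 − j6.28 Ω
|Z| = √(12.7² + 6.28²) = 14.2 Ω
∠Z = arctan(-6.28/12.7) = -26.3°

-26.3°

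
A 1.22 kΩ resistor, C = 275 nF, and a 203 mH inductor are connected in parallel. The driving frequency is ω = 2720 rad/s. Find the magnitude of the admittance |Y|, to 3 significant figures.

X_L = ωL = 552 Ω
X_C = 1/(ωC) = 1340 Ω
Parallel: admittances add. Y = 1/R + 1/(jωL) + jωC
Y = (0.000820 − j0.00106) S
|Y| = 0.00134 S → |Z| = 1/|Y| = 745 Ω, ∠Z = −∠Y = 52.4°

1.34 mS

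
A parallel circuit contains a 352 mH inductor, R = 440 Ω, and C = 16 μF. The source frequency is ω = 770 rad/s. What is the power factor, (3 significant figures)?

X_L = ωL = 271 Ω
X_C = 1/(ωC) = 81.2 Ω
Parallel: admittances add. Y = 1/R + 1/(jωL) + jωC
Y = (0.00227 + j0.00863) S
|Y| = 0.00892 S → |Z| = 1/|Y| = 112 Ω, ∠Z = −∠Y = -75.2°
cos φ = cos(-75.2°) = 0.255

0.255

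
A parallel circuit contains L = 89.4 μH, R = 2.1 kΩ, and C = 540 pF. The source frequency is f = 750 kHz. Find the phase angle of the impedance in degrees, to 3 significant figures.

ω = 2πf = 4.712e+06 rad/s
X_L = ωL = 421 Ω
X_C = 1/(ωC) = 393 Ω
Parallel: admittances add. Y = 1/R + 1/(jωL) + jωC
Y = (0.000476 + j0.000171) S
|Y| = 0.000506 S → |Z| = 1/|Y| = 1980 Ω, ∠Z = −∠Y = -19.8°

-19.8°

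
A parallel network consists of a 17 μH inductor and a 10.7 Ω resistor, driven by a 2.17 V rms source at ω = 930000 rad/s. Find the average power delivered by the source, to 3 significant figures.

440 mW

X_L = ωL = 15.8 Ω
Parallel: admittances add. Y = 1/R + 1/(jωL)
Y = (0.0935 − j0.0633) S
|Y| = 0.113 S → |Z| = 1/|Y| = 8.86 Ω, ∠Z = −∠Y = 34.1°
I = V/|Z| = 245 mA
P = VI cos φ = 2.17 × 0.245 × cos(34.1°) = 440 mW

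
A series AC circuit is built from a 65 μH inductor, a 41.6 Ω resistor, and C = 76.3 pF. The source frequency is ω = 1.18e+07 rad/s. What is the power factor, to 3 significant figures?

X_L = ωL = 767 Ω
X_C = 1/(ωC) = 1110 Ω
Net reactance X = X_L − X_C = -344 Ω
Z = 41.6 − j344 Ω
|Z| = √(41.6² + 344²) = 346 Ω
∠Z = arctan(-344/41.6) = -83.1°
cos φ = cos(-83.1°) = 0.120

0.120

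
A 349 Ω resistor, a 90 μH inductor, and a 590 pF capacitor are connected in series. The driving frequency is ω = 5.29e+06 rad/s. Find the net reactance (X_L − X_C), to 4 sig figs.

155.7 Ω

X_L = ωL = 476.1 Ω
X_C = 1/(ωC) = 320.4 Ω
X = 476.1 − 320.4 = 155.7 Ω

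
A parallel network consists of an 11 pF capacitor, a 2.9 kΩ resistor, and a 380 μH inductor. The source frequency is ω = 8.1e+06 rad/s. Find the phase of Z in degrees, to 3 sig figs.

34.4°

X_L = ωL = 3080 Ω
X_C = 1/(ωC) = 11200 Ω
Parallel: admittances add. Y = 1/R + 1/(jωL) + jωC
Y = (0.000345 − j0.000236) S
|Y| = 0.000418 S → |Z| = 1/|Y| = 2390 Ω, ∠Z = −∠Y = 34.4°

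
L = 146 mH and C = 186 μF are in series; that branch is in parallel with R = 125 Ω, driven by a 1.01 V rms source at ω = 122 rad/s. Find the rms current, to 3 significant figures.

39.3 mA

X_L = ωL = 17.8 Ω
X_C = 1/(ωC) = 44.1 Ω
Branch 1: Z₁ = R = 125 Ω
Branch 2 (series LC): Z₂ = j(X_L − X_C) = −j26.3 Ω
Parallel: Z = Z₁Z₂/(Z₁+Z₂), |Z| = 25.7 Ω, ∠Z = -78.1°
I = V/|Z| = 1.01/25.7 = 39.3 mA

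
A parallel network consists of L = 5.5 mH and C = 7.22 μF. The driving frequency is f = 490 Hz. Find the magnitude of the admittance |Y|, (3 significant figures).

ω = 2πf = 3079 rad/s
X_L = ωL = 16.9 Ω
X_C = 1/(ωC) = 45.0 Ω
Parallel: admittances add. Y = 1/(jωL) + jωC
Y = (0 − j0.0368) S
|Y| = 0.0368 S → |Z| = 1/|Y| = 27.2 Ω, ∠Z = −∠Y = 90.0°

36.8 mS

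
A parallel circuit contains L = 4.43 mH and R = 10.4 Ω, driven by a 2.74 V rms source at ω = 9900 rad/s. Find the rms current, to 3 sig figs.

X_L = ωL = 43.9 Ω
Parallel: admittances add. Y = 1/R + 1/(jωL)
Y = (0.0962 − j0.0228) S
|Y| = 0.0988 S → |Z| = 1/|Y| = 10.1 Ω, ∠Z = −∠Y = 13.3°
I = V/|Z| = 2.74/10.1 = 271 mA

271 mA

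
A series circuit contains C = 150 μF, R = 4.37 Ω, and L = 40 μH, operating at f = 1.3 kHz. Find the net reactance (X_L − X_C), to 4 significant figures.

-0.4895 Ω

ω = 2πf = 8168 rad/s
X_L = ωL = 0.3267 Ω
X_C = 1/(ωC) = 0.8162 Ω
X = 0.3267 − 0.8162 = -0.4895 Ω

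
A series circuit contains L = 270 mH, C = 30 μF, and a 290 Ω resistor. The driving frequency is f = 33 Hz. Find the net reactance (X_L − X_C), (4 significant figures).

-104.8 Ω

ω = 2πf = 207.3 rad/s
X_L = ωL = 55.98 Ω
X_C = 1/(ωC) = 160.8 Ω
X = 55.98 − 160.8 = -104.8 Ω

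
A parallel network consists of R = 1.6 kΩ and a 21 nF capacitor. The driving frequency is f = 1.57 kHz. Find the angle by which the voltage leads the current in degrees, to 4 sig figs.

ω = 2πf = 9865 rad/s
X_C = 1/(ωC) = 4827 Ω
Parallel: admittances add. Y = 1/R + jωC
Y = (0.0006250 + j0.0002072) S
|Y| = 0.0006584 S → |Z| = 1/|Y| = 1519 Ω, ∠Z = −∠Y = -18.34°

-18.34°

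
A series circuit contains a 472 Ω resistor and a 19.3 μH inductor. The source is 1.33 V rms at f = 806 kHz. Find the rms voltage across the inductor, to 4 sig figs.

ω = 2πf = 5.064e+06 rad/s
X_L = ωL = 97.74 Ω
Z = 472.0 + j97.74 Ω
|Z| = √(472.0² + 97.74²) = 482.0 Ω
I = V/|Z| = 2.759 mA
V_L = I·|Z_L| = 0.002759 × 97.74 = 0.2697 V

0.2697 V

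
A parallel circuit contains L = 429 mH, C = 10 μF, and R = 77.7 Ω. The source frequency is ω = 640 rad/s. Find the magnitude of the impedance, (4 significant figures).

75.98 Ω

X_L = ωL = 274.6 Ω
X_C = 1/(ωC) = 156.2 Ω
Parallel: admittances add. Y = 1/R + 1/(jωL) + jωC
Y = (0.01287 + j0.002758) S
|Y| = 0.01316 S → |Z| = 1/|Y| = 75.98 Ω, ∠Z = −∠Y = -12.09°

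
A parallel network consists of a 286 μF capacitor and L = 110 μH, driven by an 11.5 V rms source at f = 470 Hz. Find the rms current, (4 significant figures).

ω = 2πf = 2953 rad/s
X_L = ωL = 0.3248 Ω
X_C = 1/(ωC) = 1.184 Ω
Parallel: admittances add. Y = 1/(jωL) + jωC
Y = (0 − j2.234) S
|Y| = 2.234 S → |Z| = 1/|Y| = 0.4477 Ω, ∠Z = −∠Y = 90.00°
I = V/|Z| = 11.5/0.4477 = 25.69 A

25.69 A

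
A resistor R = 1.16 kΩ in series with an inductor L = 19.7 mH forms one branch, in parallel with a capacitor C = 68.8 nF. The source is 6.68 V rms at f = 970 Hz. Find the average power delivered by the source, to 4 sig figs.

ω = 2πf = 6095 rad/s
X_L = ωL = 120.1 Ω
X_C = 1/(ωC) = 2385 Ω
Branch 1 (R+jX_L): Z₁ = 1160 + j120.1 Ω, |Z₁| = 1166 Ω
Branch 2 (−jX_C): Z₂ = −j2385 Ω
Parallel: Z = Z₁Z₂/(Z₁+Z₂), |Z| = 1093 Ω, ∠Z = -21.21°
I = V/|Z| = 6.112 mA
P = VI cos φ = 6.68 × 0.006112 × cos(-21.21°) = 38.06 mW

38.06 mW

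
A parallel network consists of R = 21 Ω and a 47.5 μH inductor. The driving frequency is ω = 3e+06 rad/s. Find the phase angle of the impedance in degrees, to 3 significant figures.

8.38°

X_L = ωL = 142 Ω
Parallel: admittances add. Y = 1/R + 1/(jωL)
Y = (0.0476 − j0.00702) S
|Y| = 0.0481 S → |Z| = 1/|Y| = 20.8 Ω, ∠Z = −∠Y = 8.38°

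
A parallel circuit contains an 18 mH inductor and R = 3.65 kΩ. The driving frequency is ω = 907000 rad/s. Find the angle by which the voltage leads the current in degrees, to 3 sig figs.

12.6°

X_L = ωL = 16300 Ω
Parallel: admittances add. Y = 1/R + 1/(jωL)
Y = (0.000274 − j6.13e-05) S
|Y| = 0.000281 S → |Z| = 1/|Y| = 3560 Ω, ∠Z = −∠Y = 12.6°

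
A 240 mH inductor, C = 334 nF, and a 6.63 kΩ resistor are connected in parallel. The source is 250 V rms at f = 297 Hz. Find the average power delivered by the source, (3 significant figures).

ω = 2πf = 1866 rad/s
X_L = ωL = 448 Ω
X_C = 1/(ωC) = 1600 Ω
Parallel: admittances add. Y = 1/R + 1/(jωL) + jωC
Y = (0.000151 − j0.00161) S
|Y| = 0.00162 S → |Z| = 1/|Y| = 619 Ω, ∠Z = −∠Y = 84.6°
I = V/|Z| = 404 mA
P = VI cos φ = 250 × 0.404 × cos(84.6°) = 9.43 W

9.43 W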